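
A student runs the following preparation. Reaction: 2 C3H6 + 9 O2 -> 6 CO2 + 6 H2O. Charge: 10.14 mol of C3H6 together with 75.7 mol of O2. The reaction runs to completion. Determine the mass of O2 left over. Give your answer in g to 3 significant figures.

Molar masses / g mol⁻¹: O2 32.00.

962 g

n(C3H6) = 10.14 mol
n(O2) = 75.70 mol
n/ν for C3H6 = 10.14/2 = 5.070
n/ν for O2 = 75.70/9 = 8.411
Smallest n/ν is C3H6 → limiting reagent.
O2 consumed = (9/2) × 10.14 = 45.63 mol
O2 remaining = 75.70 − 45.63 = 30.07 mol
mass = 30.07 × 32.00 = 962.2 g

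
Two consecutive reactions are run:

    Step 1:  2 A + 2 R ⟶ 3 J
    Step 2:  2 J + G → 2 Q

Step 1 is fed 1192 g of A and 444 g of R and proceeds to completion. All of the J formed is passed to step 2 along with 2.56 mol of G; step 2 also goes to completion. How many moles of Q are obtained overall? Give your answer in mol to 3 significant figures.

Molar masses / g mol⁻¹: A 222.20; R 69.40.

Step 1:
n(A) = 1192 / 222.20 = 5.365 mol
n(R) = 444.0 / 69.40 = 6.398 mol
n/ν for A = 5.365/2 = 2.683
n/ν for R = 6.398/2 = 3.199
Smallest n/ν is A → limiting reagent.
n(J) produced = (3/2) × 5.365 = 8.048 mol
Step 2:
n(J) available = 8.048 mol
n(G) = 2.560 mol
n/ν for J = 8.048/2 = 4.024
n/ν for G = 2.560/1 = 2.560
Smallest n/ν is G → limiting reagent.
n(Q) = (2/1) × 2.560 = 5.120 mol

5.12 mol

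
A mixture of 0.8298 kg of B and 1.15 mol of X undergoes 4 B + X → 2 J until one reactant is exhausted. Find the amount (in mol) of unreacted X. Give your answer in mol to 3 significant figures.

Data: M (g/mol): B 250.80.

n(B) = 0.8298×1000 / 250.80 = 3.309 mol
n(X) = 1.150 mol
n/ν for B = 3.309/4 = 0.8273
n/ν for X = 1.150/1 = 1.150
Smallest n/ν is B → limiting reagent.
X consumed = (1/4) × 3.309 = 0.8273 mol
X remaining = 1.150 − 0.8273 = 0.3227 mol

0.323 mol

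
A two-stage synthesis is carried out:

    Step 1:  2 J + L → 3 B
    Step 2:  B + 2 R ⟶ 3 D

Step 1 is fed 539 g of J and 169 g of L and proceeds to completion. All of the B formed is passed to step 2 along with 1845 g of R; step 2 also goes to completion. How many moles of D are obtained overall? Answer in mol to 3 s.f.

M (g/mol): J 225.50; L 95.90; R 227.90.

Step 1:
n(J) = 539.0 / 225.50 = 2.390 mol
n(L) = 169.0 / 95.90 = 1.762 mol
n/ν for J = 2.390/2 = 1.195
n/ν for L = 1.762/1 = 1.762
Smallest n/ν is J → limiting reagent.
n(B) produced = (3/2) × 2.390 = 3.585 mol
Step 2:
n(B) available = 3.585 mol
n(R) = 1845 / 227.90 = 8.096 mol
n/ν for B = 3.585/1 = 3.585
n/ν for R = 8.096/2 = 4.048
Smallest n/ν is B → limiting reagent.
n(D) = (3/1) × 3.585 = 10.76 mol

10.8 mol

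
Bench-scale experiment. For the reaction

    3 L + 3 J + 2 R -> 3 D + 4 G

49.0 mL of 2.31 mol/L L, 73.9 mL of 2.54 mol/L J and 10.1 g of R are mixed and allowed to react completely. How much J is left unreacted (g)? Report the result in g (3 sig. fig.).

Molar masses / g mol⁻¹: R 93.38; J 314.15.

23.4 g

n(L) = 2.31 × 49.00/1000 = 0.1132 mol
n(J) = 2.54 × 73.90/1000 = 0.1877 mol
n(R) = 10.10 / 93.38 = 0.1082 mol
n/ν → L: 0.03773, J: 0.06257, R: 0.05410; L is limiting.
J consumed = (3/3) × 0.1132 = 0.1132 mol
J remaining = 0.1877 − 0.1132 = 0.07450 mol
mass = 0.07450 × 314.15 = 23.40 g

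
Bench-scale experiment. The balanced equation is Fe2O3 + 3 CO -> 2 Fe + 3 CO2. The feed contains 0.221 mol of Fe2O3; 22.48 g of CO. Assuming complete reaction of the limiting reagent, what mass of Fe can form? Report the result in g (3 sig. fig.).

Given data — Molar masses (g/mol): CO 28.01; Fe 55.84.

24.7 g

n(Fe2O3) = 0.2210 mol
n(CO) = 22.48 / 28.01 = 0.8026 mol
n/ν for Fe2O3 = 0.2210/1 = 0.2210
n/ν for CO = 0.8026/3 = 0.2675
Smallest n/ν is Fe2O3 → limiting reagent.
n(Fe) = (2/1) × 0.2210 = 0.4420 mol
mass = 0.4420 × 55.84 = 24.68 g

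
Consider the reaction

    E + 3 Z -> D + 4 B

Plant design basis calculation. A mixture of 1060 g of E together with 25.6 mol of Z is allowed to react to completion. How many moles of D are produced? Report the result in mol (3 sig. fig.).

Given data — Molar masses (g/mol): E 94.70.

n(E) = 1060 / 94.70 = 11.19 mol
n(Z) = 25.60 mol
n/ν for E = 11.19/1 = 11.19
n/ν for Z = 25.60/3 = 8.533
Smallest n/ν is Z → limiting reagent.
n(D) = (1/3) × 25.60 = 8.533 mol

8.53 mol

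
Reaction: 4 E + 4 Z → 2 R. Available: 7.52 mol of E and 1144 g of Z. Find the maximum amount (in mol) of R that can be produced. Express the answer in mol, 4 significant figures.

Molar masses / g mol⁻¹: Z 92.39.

3.760 mol

n(E) = 7.520 mol
n(Z) = 1144 / 92.39 = 12.38 mol
n/ν for E = 7.520/4 = 1.880
n/ν for Z = 12.38/4 = 3.095
Smallest n/ν is E → limiting reagent.
n(R) = (2/4) × 7.520 = 3.760 mol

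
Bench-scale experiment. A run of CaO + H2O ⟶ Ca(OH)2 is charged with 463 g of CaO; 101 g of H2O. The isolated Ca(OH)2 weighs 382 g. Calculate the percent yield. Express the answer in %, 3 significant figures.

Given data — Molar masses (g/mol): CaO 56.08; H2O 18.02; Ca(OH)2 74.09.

92.0 %

n(CaO) = 463.0 / 56.08 = 8.256 mol
n(H2O) = 101.0 / 18.02 = 5.605 mol
n/ν → CaO: 8.256, H2O: 5.605; H2O is limiting.
theoretical n(Ca(OH)2) = (1/1) × 5.605 = 5.605 mol → 415.3 g
% yield = 382 / 415.3 × 100 = 91.98 %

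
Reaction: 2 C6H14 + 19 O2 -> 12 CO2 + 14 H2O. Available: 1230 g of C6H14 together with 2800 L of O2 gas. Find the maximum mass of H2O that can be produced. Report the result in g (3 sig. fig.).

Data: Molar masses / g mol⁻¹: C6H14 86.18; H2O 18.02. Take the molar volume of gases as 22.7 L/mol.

n(C6H14) = 1230 / 86.18 = 14.27 mol
n(O2) = 2800 / 22.7 = 123.3 mol
n/ν for C6H14 = 14.27/2 = 7.135
n/ν for O2 = 123.3/19 = 6.489
Smallest n/ν is O2 → limiting reagent.
n(H2O) = (14/19) × 123.3 = 90.85 mol
mass = 90.85 × 18.02 = 1637 g

1640 g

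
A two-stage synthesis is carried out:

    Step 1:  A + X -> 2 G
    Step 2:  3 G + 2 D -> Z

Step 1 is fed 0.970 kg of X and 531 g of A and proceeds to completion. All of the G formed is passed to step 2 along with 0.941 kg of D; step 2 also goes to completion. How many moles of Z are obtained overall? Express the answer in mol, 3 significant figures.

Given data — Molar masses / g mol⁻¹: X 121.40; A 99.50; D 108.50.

Step 1:
n(X) = 0.9700×1000 / 121.40 = 7.990 mol
n(A) = 531.0 / 99.50 = 5.337 mol
n/ν for X = 7.990/1 = 7.990
n/ν for A = 5.337/1 = 5.337
Smallest n/ν is A → limiting reagent.
n(G) produced = (2/1) × 5.337 = 10.67 mol
Step 2:
n(G) available = 10.67 mol
n(D) = 0.9410×1000 / 108.50 = 8.673 mol
n/ν for G = 10.67/3 = 3.557
n/ν for D = 8.673/2 = 4.337
Smallest n/ν is G → limiting reagent.
n(Z) = (1/3) × 10.67 = 3.557 mol

3.56 mol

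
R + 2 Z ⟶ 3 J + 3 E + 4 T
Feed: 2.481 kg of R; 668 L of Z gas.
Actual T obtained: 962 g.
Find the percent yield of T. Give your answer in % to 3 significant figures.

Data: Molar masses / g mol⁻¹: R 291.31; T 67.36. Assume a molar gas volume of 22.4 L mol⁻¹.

41.9 %

n(R) = 2.481×1000 / 291.31 = 8.517 mol
n(Z) = 668.0 / 22.4 = 29.82 mol
n/ν for R = 8.517/1 = 8.517
n/ν for Z = 29.82/2 = 14.91
Smallest n/ν is R → limiting reagent.
theoretical n(T) = (4/1) × 8.517 = 34.07 mol → 2295 g
% yield = 962 / 2295 × 100 = 41.92 %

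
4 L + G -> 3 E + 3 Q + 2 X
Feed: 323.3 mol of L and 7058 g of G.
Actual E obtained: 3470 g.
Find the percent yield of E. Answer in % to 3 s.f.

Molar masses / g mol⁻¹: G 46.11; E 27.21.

n(L) = 323.3 mol
n(G) = 7058 / 46.11 = 153.1 mol
n/ν → L: 80.83, G: 153.1; L is limiting.
theoretical n(E) = (3/4) × 323.3 = 242.5 mol → 6598 g
% yield = 3470 / 6598 × 100 = 52.59 %

52.6 %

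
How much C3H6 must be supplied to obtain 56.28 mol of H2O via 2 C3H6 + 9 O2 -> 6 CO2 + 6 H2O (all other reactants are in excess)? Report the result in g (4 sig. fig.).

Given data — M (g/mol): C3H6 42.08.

n(H2O) = 56.28 mol
n(C3H6) = (2/6) × 56.28 = 18.76 mol
mass = 18.76 × 42.08 = 789.4 g

789.4 g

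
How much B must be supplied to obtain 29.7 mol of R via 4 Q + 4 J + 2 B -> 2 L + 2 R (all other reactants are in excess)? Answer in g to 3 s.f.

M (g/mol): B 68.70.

n(R) = 29.70 mol
n(B) = (2/2) × 29.70 = 29.70 mol
mass = 29.70 × 68.70 = 2040 g

2040 g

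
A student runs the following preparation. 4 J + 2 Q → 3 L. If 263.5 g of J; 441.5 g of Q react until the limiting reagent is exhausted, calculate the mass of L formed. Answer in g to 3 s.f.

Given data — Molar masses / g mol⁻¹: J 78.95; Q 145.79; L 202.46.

n(J) = 263.5 / 78.95 = 3.338 mol
n(Q) = 441.5 / 145.79 = 3.028 mol
n/ν for J = 3.338/4 = 0.8345
n/ν for Q = 3.028/2 = 1.514
Smallest n/ν is J → limiting reagent.
n(L) = (3/4) × 3.338 = 2.504 mol
mass = 2.504 × 202.46 = 507.0 g

507 g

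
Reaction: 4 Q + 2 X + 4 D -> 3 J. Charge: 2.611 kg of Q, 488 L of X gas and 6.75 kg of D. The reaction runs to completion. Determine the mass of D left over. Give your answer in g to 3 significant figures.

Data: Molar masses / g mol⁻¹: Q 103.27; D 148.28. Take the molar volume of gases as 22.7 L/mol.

n(Q) = 2.611×1000 / 103.27 = 25.28 mol
n(X) = 488.0 / 22.7 = 21.50 mol
n(D) = 6.750×1000 / 148.28 = 45.52 mol
n/ν for Q = 25.28/4 = 6.320
n/ν for X = 21.50/2 = 10.75
n/ν for D = 45.52/4 = 11.38
Smallest n/ν is Q → limiting reagent.
D consumed = (4/4) × 25.28 = 25.28 mol
D remaining = 45.52 − 25.28 = 20.24 mol
mass = 20.24 × 148.28 = 3001 g

3000 g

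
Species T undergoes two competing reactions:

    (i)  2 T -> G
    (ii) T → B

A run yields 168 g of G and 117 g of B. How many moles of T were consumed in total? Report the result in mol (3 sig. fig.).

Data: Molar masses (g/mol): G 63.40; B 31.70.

n(G) = 168 / 63.40 = 2.650 mol
n(B) = 117 / 31.70 = 3.691 mol
n(T) via (i) = (2/1)×2.650 = 5.300 mol
n(T) via (ii) = (1/1)×3.691 = 3.691 mol
total n(T) = 5.300 + 3.691 = 8.991 mol

8.99 mol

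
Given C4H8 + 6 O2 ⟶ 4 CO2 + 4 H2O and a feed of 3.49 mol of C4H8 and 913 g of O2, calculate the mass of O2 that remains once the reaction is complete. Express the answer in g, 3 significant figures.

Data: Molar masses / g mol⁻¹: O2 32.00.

n(C4H8) = 3.490 mol
n(O2) = 913.0 / 32.00 = 28.53 mol
n/ν for C4H8 = 3.490/1 = 3.490
n/ν for O2 = 28.53/6 = 4.755
Smallest n/ν is C4H8 → limiting reagent.
O2 consumed = (6/1) × 3.490 = 20.94 mol
O2 remaining = 28.53 − 20.94 = 7.590 mol
mass = 7.590 × 32.00 = 242.9 g

243 g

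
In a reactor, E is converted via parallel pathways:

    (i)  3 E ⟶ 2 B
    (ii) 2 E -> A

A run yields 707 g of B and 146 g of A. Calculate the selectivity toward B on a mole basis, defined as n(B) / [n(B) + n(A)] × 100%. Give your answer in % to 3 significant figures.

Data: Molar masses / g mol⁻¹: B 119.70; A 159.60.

n(B) = 707 / 119.70 = 5.906 mol
n(A) = 146 / 159.60 = 0.9148 mol
selectivity = 5.906/(5.906+0.9148) × 100 = 86.59 %

86.6 %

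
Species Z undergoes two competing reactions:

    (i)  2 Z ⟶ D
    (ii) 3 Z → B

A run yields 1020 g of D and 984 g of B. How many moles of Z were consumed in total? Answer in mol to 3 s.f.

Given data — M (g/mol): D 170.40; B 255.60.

23.5 mol

n(D) = 1020 / 170.40 = 5.986 mol
n(B) = 984 / 255.60 = 3.850 mol
n(Z) via (i) = (2/1)×5.986 = 11.97 mol
n(Z) via (ii) = (3/1)×3.850 = 11.55 mol
total n(Z) = 11.97 + 11.55 = 23.52 mol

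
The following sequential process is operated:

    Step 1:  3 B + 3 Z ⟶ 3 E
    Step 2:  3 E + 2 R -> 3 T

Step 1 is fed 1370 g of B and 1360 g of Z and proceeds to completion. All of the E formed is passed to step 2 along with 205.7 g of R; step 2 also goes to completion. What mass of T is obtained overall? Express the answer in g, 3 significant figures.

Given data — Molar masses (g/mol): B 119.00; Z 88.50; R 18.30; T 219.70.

2530 g

Step 1:
n(B) = 1370 / 119.00 = 11.51 mol
n(Z) = 1360 / 88.50 = 15.37 mol
n/ν → B: 3.837, Z: 5.123; B is limiting.
n(E) produced = (3/3) × 11.51 = 11.51 mol
Step 2:
n(E) available = 11.51 mol
n(R) = 205.7 / 18.30 = 11.24 mol
n/ν → E: 3.837, R: 5.620; E is limiting.
n(T) = (3/3) × 11.51 = 11.51 mol
mass = 11.51 × 219.70 = 2529 g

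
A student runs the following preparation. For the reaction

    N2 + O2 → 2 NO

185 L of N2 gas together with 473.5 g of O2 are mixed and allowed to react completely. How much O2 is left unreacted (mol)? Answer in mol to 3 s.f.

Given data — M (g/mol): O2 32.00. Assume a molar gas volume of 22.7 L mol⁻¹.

6.65 mol

n(N2) = 185.0 / 22.7 = 8.150 mol
n(O2) = 473.5 / 32.00 = 14.80 mol
n/ν for N2 = 8.150/1 = 8.150
n/ν for O2 = 14.80/1 = 14.80
Smallest n/ν is N2 → limiting reagent.
O2 consumed = (1/1) × 8.150 = 8.150 mol
O2 remaining = 14.80 − 8.150 = 6.650 mol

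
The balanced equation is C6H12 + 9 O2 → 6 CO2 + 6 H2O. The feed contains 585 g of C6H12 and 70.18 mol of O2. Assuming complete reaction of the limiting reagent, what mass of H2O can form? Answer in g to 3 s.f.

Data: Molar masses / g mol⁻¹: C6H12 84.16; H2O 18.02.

752 g

n(C6H12) = 585.0 / 84.16 = 6.951 mol
n(O2) = 70.18 mol
n/ν for C6H12 = 6.951/1 = 6.951
n/ν for O2 = 70.18/9 = 7.798
Smallest n/ν is C6H12 → limiting reagent.
n(H2O) = (6/1) × 6.951 = 41.71 mol
mass = 41.71 × 18.02 = 751.6 g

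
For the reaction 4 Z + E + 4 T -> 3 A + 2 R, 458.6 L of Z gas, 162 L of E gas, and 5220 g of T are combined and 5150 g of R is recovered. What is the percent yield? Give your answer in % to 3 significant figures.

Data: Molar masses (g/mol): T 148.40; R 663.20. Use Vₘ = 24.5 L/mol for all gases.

83.0 %

n(Z) = 458.6 / 24.5 = 18.72 mol
n(E) = 162.0 / 24.5 = 6.612 mol
n(T) = 5220 / 148.40 = 35.18 mol
n/ν → Z: 4.680, E: 6.612, T: 8.795; Z is limiting.
theoretical n(R) = (2/4) × 18.72 = 9.360 mol → 6208 g
% yield = 5150 / 6208 × 100 = 82.96 %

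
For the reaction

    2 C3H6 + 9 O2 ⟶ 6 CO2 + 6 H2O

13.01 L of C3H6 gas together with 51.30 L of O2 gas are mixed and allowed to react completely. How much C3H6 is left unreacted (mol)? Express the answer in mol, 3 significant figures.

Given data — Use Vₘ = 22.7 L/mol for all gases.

0.0709 mol

n(C3H6) = 13.01 / 22.7 = 0.5731 mol
n(O2) = 51.30 / 22.7 = 2.260 mol
n/ν → C3H6: 0.2866, O2: 0.2511; O2 is limiting.
C3H6 consumed = (2/9) × 2.260 = 0.5022 mol
C3H6 remaining = 0.5731 − 0.5022 = 0.07090 mol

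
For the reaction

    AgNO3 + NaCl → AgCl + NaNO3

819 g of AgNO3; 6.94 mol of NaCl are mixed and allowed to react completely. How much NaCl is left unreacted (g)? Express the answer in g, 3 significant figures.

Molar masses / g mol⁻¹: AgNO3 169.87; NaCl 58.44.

124 g

n(AgNO3) = 819.0 / 169.87 = 4.821 mol
n(NaCl) = 6.940 mol
n/ν for AgNO3 = 4.821/1 = 4.821
n/ν for NaCl = 6.940/1 = 6.940
Smallest n/ν is AgNO3 → limiting reagent.
NaCl consumed = (1/1) × 4.821 = 4.821 mol
NaCl remaining = 6.940 − 4.821 = 2.119 mol
mass = 2.119 × 58.44 = 123.8 g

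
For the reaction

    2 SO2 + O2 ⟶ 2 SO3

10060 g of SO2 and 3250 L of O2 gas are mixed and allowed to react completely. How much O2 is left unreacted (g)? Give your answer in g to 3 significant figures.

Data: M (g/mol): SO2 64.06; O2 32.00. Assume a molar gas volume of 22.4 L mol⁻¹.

2130 g

n(SO2) = 10060 / 64.06 = 157.0 mol
n(O2) = 3250 / 22.4 = 145.1 mol
n/ν → SO2: 78.50, O2: 145.1; SO2 is limiting.
O2 consumed = (1/2) × 157.0 = 78.50 mol
O2 remaining = 145.1 − 78.50 = 66.60 mol
mass = 66.60 × 32.00 = 2131 g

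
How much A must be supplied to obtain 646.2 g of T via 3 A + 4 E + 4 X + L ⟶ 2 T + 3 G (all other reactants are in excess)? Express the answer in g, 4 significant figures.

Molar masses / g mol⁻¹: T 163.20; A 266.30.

n(T) = 646.2 / 163.20 = 3.960 mol
n(A) = (3/2) × 3.960 = 5.940 mol
mass = 5.940 × 266.30 = 1582 g

1582 g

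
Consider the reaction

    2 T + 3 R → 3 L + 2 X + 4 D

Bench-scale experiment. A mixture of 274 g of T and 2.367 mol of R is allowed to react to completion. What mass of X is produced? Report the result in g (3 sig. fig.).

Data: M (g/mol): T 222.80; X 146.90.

n(T) = 274.0 / 222.80 = 1.230 mol
n(R) = 2.367 mol
n/ν for T = 1.230/2 = 0.6150
n/ν for R = 2.367/3 = 0.7890
Smallest n/ν is T → limiting reagent.
n(X) = (2/2) × 1.230 = 1.230 mol
mass = 1.230 × 146.90 = 180.7 g

181 g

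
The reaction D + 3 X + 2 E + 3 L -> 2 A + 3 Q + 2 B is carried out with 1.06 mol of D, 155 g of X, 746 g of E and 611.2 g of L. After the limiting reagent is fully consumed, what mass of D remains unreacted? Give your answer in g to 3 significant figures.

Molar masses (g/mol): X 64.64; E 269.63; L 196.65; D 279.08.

72.8 g

n(D) = 1.060 mol
n(X) = 155.0 / 64.64 = 2.398 mol
n(E) = 746.0 / 269.63 = 2.767 mol
n(L) = 611.2 / 196.65 = 3.108 mol
n/ν → D: 1.060, X: 0.7993, E: 1.384, L: 1.036; X is limiting.
D consumed = (1/3) × 2.398 = 0.7993 mol
D remaining = 1.060 − 0.7993 = 0.2607 mol
mass = 0.2607 × 279.08 = 72.76 g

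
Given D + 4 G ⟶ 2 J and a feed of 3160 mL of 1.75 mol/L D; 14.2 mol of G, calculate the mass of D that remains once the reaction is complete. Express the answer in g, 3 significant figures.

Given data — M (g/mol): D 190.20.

n(D) = 1.75 × 3160/1000 = 5.530 mol
n(G) = 14.20 mol
n/ν → D: 5.530, G: 3.550; G is limiting.
D consumed = (1/4) × 14.20 = 3.550 mol
D remaining = 5.530 − 3.550 = 1.980 mol
mass = 1.980 × 190.20 = 376.6 g

377 g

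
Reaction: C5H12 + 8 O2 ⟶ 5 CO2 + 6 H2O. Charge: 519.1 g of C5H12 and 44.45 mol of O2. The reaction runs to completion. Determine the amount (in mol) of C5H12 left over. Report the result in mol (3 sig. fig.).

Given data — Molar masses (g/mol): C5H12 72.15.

n(C5H12) = 519.1 / 72.15 = 7.195 mol
n(O2) = 44.45 mol
n/ν for C5H12 = 7.195/1 = 7.195
n/ν for O2 = 44.45/8 = 5.556
Smallest n/ν is O2 → limiting reagent.
C5H12 consumed = (1/8) × 44.45 = 5.556 mol
C5H12 remaining = 7.195 − 5.556 = 1.639 mol

1.64 mol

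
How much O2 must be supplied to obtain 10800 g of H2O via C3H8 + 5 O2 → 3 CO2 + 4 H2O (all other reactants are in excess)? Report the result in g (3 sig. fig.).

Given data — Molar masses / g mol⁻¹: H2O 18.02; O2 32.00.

24000 g

n(H2O) = 10800 / 18.02 = 599.3 mol
n(O2) = (5/4) × 599.3 = 749.1 mol
mass = 749.1 × 32.00 = 23970 g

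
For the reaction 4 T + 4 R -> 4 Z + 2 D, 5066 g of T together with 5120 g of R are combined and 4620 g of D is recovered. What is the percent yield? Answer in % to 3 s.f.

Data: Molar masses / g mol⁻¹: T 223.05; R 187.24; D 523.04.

n(T) = 5066 / 223.05 = 22.71 mol
n(R) = 5120 / 187.24 = 27.34 mol
n/ν for T = 22.71/4 = 5.678
n/ν for R = 27.34/4 = 6.835
Smallest n/ν is T → limiting reagent.
theoretical n(D) = (2/4) × 22.71 = 11.36 mol → 5942 g
% yield = 4620 / 5942 × 100 = 77.75 %

77.8 %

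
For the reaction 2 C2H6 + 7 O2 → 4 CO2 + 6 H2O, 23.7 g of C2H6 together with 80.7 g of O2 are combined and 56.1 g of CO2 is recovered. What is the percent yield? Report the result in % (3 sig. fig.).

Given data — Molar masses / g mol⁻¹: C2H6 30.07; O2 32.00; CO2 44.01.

88.5 %

n(C2H6) = 23.70 / 30.07 = 0.7882 mol
n(O2) = 80.70 / 32.00 = 2.522 mol
n/ν → C2H6: 0.3941, O2: 0.3603; O2 is limiting.
theoretical n(CO2) = (4/7) × 2.522 = 1.441 mol → 63.42 g
% yield = 56.1 / 63.42 × 100 = 88.46 %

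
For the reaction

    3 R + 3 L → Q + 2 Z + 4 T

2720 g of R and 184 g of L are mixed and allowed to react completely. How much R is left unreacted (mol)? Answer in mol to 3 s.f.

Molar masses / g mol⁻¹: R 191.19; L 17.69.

3.83 mol

n(R) = 2720 / 191.19 = 14.23 mol
n(L) = 184.0 / 17.69 = 10.40 mol
n/ν for R = 14.23/3 = 4.743
n/ν for L = 10.40/3 = 3.467
Smallest n/ν is L → limiting reagent.
R consumed = (3/3) × 10.40 = 10.40 mol
R remaining = 14.23 − 10.40 = 3.830 mol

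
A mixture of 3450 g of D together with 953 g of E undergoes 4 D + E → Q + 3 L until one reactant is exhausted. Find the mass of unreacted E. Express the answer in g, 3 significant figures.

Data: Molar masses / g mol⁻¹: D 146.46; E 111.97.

294 g

n(D) = 3450 / 146.46 = 23.56 mol
n(E) = 953.0 / 111.97 = 8.511 mol
n/ν → D: 5.890, E: 8.511; D is limiting.
E consumed = (1/4) × 23.56 = 5.890 mol
E remaining = 8.511 − 5.890 = 2.621 mol
mass = 2.621 × 111.97 = 293.5 g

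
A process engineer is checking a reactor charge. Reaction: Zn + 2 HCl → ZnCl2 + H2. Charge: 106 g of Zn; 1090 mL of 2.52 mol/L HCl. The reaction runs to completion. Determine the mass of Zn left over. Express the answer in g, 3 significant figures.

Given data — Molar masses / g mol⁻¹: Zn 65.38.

n(Zn) = 106.0 / 65.38 = 1.621 mol
n(HCl) = 2.52 × 1090/1000 = 2.747 mol
n/ν → Zn: 1.621, HCl: 1.374; HCl is limiting.
Zn consumed = (1/2) × 2.747 = 1.374 mol
Zn remaining = 1.621 − 1.374 = 0.2470 mol
mass = 0.2470 × 65.38 = 16.15 g

16.2 g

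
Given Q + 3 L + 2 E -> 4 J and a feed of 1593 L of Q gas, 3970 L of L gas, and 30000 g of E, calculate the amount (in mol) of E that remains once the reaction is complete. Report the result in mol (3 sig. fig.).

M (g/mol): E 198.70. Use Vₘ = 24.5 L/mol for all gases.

n(Q) = 1593 / 24.5 = 65.02 mol
n(L) = 3970 / 24.5 = 162.0 mol
n(E) = 30000 / 198.70 = 151.0 mol
n/ν for Q = 65.02/1 = 65.02
n/ν for L = 162.0/3 = 54.00
n/ν for E = 151.0/2 = 75.50
Smallest n/ν is L → limiting reagent.
E consumed = (2/3) × 162.0 = 108.0 mol
E remaining = 151.0 − 108.0 = 43.00 mol

43.0 mol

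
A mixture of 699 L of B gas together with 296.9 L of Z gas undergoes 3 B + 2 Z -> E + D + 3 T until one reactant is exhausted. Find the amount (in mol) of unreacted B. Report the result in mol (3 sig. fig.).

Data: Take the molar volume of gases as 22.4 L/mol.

n(B) = 699.0 / 22.4 = 31.21 mol
n(Z) = 296.9 / 22.4 = 13.25 mol
n/ν → B: 10.40, Z: 6.625; Z is limiting.
B consumed = (3/2) × 13.25 = 19.88 mol
B remaining = 31.21 − 19.88 = 11.33 mol

11.3 mol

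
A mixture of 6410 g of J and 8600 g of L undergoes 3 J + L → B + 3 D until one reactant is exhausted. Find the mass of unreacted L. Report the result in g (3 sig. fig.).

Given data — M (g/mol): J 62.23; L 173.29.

n(J) = 6410 / 62.23 = 103.0 mol
n(L) = 8600 / 173.29 = 49.63 mol
n/ν for J = 103.0/3 = 34.33
n/ν for L = 49.63/1 = 49.63
Smallest n/ν is J → limiting reagent.
L consumed = (1/3) × 103.0 = 34.33 mol
L remaining = 49.63 − 34.33 = 15.30 mol
mass = 15.30 × 173.29 = 2651 g

2650 g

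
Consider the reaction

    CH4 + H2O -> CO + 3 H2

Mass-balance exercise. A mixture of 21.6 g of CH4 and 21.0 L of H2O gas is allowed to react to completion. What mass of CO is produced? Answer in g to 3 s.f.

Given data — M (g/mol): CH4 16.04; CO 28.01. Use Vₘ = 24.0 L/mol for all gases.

24.5 g

n(CH4) = 21.60 / 16.04 = 1.347 mol
n(H2O) = 21.00 / 24.0 = 0.8750 mol
n/ν for CH4 = 1.347/1 = 1.347
n/ν for H2O = 0.8750/1 = 0.8750
Smallest n/ν is H2O → limiting reagent.
n(CO) = (1/1) × 0.8750 = 0.8750 mol
mass = 0.8750 × 28.01 = 24.51 g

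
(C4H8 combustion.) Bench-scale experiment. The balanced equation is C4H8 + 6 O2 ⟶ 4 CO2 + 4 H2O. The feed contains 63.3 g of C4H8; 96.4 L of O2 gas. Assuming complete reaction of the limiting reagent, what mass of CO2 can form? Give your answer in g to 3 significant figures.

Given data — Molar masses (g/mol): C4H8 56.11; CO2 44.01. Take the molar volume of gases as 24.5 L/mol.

n(C4H8) = 63.30 / 56.11 = 1.128 mol
n(O2) = 96.40 / 24.5 = 3.935 mol
n/ν for C4H8 = 1.128/1 = 1.128
n/ν for O2 = 3.935/6 = 0.6558
Smallest n/ν is O2 → limiting reagent.
n(CO2) = (4/6) × 3.935 = 2.623 mol
mass = 2.623 × 44.01 = 115.4 g

115 g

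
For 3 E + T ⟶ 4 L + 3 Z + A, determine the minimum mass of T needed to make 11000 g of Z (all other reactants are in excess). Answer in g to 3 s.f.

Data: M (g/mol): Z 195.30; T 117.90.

2210 g

n(Z) = 11000 / 195.30 = 56.32 mol
n(T) = (1/3) × 56.32 = 18.77 mol
mass = 18.77 × 117.90 = 2213 g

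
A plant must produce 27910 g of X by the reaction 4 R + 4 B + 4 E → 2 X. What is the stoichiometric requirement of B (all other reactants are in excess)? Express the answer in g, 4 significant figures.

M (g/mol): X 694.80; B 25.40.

2041 g

n(X) = 27910 / 694.80 = 40.17 mol
n(B) = (4/2) × 40.17 = 80.34 mol
mass = 80.34 × 25.40 = 2041 g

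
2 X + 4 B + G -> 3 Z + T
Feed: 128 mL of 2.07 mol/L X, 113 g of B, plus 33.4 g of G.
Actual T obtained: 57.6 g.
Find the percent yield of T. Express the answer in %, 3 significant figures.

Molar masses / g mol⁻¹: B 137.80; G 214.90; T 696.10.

62.5 %

n(X) = 2.07 × 128.0/1000 = 0.2650 mol
n(B) = 113.0 / 137.80 = 0.8200 mol
n(G) = 33.40 / 214.90 = 0.1554 mol
n/ν for X = 0.2650/2 = 0.1325
n/ν for B = 0.8200/4 = 0.2050
n/ν for G = 0.1554/1 = 0.1554
Smallest n/ν is X → limiting reagent.
theoretical n(T) = (1/2) × 0.2650 = 0.1325 mol → 92.23 g
% yield = 57.6 / 92.23 × 100 = 62.45 %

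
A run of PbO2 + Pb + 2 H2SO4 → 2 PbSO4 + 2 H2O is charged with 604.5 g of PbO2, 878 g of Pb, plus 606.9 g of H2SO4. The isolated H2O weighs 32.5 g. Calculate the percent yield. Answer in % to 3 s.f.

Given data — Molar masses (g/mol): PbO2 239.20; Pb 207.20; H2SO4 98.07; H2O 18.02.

n(PbO2) = 604.5 / 239.20 = 2.527 mol
n(Pb) = 878.0 / 207.20 = 4.237 mol
n(H2SO4) = 606.9 / 98.07 = 6.188 mol
n/ν for PbO2 = 2.527/1 = 2.527
n/ν for Pb = 4.237/1 = 4.237
n/ν for H2SO4 = 6.188/2 = 3.094
Smallest n/ν is PbO2 → limiting reagent.
theoretical n(H2O) = (2/1) × 2.527 = 5.054 mol → 91.07 g
% yield = 32.5 / 91.07 × 100 = 35.69 %

35.7 %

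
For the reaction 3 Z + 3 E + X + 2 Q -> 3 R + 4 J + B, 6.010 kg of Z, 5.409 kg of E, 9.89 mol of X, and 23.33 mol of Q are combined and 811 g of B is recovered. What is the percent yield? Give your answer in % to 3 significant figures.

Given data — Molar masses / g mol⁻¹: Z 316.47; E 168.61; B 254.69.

n(Z) = 6.010×1000 / 316.47 = 18.99 mol
n(E) = 5.409×1000 / 168.61 = 32.08 mol
n(X) = 9.890 mol
n(Q) = 23.33 mol
n/ν for Z = 18.99/3 = 6.330
n/ν for E = 32.08/3 = 10.69
n/ν for X = 9.890/1 = 9.890
n/ν for Q = 23.33/2 = 11.67
Smallest n/ν is Z → limiting reagent.
theoretical n(B) = (1/3) × 18.99 = 6.330 mol → 1612 g
% yield = 811 / 1612 × 100 = 50.31 %

50.3 %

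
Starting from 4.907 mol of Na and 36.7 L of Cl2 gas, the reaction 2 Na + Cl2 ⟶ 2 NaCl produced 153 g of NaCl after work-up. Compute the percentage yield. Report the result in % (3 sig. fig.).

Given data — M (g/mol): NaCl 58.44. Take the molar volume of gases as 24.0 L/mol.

n(Na) = 4.907 mol
n(Cl2) = 36.70 / 24.0 = 1.529 mol
n/ν for Na = 4.907/2 = 2.454
n/ν for Cl2 = 1.529/1 = 1.529
Smallest n/ν is Cl2 → limiting reagent.
theoretical n(NaCl) = (2/1) × 1.529 = 3.058 mol → 178.7 g
% yield = 153 / 178.7 × 100 = 85.62 %

85.6 %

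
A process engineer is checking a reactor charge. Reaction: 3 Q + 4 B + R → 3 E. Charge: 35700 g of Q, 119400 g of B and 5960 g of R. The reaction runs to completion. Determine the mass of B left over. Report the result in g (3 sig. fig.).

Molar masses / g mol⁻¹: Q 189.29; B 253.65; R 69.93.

55600 g

n(Q) = 35700 / 189.29 = 188.6 mol
n(B) = 119400 / 253.65 = 470.7 mol
n(R) = 5960 / 69.93 = 85.23 mol
n/ν for Q = 188.6/3 = 62.87
n/ν for B = 470.7/4 = 117.7
n/ν for R = 85.23/1 = 85.23
Smallest n/ν is Q → limiting reagent.
B consumed = (4/3) × 188.6 = 251.5 mol
B remaining = 470.7 − 251.5 = 219.2 mol
mass = 219.2 × 253.65 = 55600 g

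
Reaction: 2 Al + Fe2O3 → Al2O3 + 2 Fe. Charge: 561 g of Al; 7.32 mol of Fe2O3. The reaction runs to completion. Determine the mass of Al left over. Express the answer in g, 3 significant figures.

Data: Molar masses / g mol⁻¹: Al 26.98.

166 g

n(Al) = 561.0 / 26.98 = 20.79 mol
n(Fe2O3) = 7.320 mol
n/ν for Al = 20.79/2 = 10.40
n/ν for Fe2O3 = 7.320/1 = 7.320
Smallest n/ν is Fe2O3 → limiting reagent.
Al consumed = (2/1) × 7.320 = 14.64 mol
Al remaining = 20.79 − 14.64 = 6.150 mol
mass = 6.150 × 26.98 = 165.9 g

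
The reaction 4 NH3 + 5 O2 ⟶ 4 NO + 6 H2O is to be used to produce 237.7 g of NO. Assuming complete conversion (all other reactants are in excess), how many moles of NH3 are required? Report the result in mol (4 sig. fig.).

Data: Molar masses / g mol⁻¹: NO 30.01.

7.921 mol

n(NO) = 237.7 / 30.01 = 7.921 mol
n(NH3) = (4/4) × 7.921 = 7.921 mol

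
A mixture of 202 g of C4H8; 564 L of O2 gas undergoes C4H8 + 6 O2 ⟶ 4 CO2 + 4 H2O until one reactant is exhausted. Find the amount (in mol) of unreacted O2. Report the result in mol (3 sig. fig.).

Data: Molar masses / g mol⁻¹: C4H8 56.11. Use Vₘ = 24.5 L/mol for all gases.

n(C4H8) = 202.0 / 56.11 = 3.600 mol
n(O2) = 564.0 / 24.5 = 23.02 mol
n/ν for C4H8 = 3.600/1 = 3.600
n/ν for O2 = 23.02/6 = 3.837
Smallest n/ν is C4H8 → limiting reagent.
O2 consumed = (6/1) × 3.600 = 21.60 mol
O2 remaining = 23.02 − 21.60 = 1.420 mol

1.42 mol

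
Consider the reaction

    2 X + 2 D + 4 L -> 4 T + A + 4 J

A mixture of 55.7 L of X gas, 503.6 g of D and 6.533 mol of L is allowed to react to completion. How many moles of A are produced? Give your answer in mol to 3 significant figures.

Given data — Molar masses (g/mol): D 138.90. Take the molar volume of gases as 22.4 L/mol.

1.24 mol

n(X) = 55.70 / 22.4 = 2.487 mol
n(D) = 503.6 / 138.90 = 3.626 mol
n(L) = 6.533 mol
n/ν for X = 2.487/2 = 1.244
n/ν for D = 3.626/2 = 1.813
n/ν for L = 6.533/4 = 1.633
Smallest n/ν is X → limiting reagent.
n(A) = (1/2) × 2.487 = 1.244 mol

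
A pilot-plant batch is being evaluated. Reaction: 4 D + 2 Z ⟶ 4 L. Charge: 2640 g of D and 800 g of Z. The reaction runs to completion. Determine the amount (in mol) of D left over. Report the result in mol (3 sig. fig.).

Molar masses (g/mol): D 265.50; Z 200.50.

n(D) = 2640 / 265.50 = 9.944 mol
n(Z) = 800.0 / 200.50 = 3.990 mol
n/ν for D = 9.944/4 = 2.486
n/ν for Z = 3.990/2 = 1.995
Smallest n/ν is Z → limiting reagent.
D consumed = (4/2) × 3.990 = 7.980 mol
D remaining = 9.944 − 7.980 = 1.964 mol

1.96 mol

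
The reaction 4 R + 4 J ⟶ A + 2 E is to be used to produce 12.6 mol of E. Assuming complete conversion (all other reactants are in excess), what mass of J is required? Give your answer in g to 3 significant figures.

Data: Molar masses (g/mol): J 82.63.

2080 g

n(E) = 12.60 mol
n(J) = (4/2) × 12.60 = 25.20 mol
mass = 25.20 × 82.63 = 2082 g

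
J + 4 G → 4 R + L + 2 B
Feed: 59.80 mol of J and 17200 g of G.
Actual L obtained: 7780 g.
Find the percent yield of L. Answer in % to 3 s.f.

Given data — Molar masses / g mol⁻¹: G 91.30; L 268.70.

61.5 %

n(J) = 59.80 mol
n(G) = 17200 / 91.30 = 188.4 mol
n/ν for J = 59.80/1 = 59.80
n/ν for G = 188.4/4 = 47.10
Smallest n/ν is G → limiting reagent.
theoretical n(L) = (1/4) × 188.4 = 47.10 mol → 12660 g
% yield = 7780 / 12660 × 100 = 61.45 %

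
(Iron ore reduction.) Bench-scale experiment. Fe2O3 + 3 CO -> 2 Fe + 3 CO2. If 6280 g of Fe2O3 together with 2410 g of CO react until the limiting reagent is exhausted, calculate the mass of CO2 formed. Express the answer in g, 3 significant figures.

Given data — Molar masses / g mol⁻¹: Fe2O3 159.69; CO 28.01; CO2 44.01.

3790 g

n(Fe2O3) = 6280 / 159.69 = 39.33 mol
n(CO) = 2410 / 28.01 = 86.04 mol
n/ν → Fe2O3: 39.33, CO: 28.68; CO is limiting.
n(CO2) = (3/3) × 86.04 = 86.04 mol
mass = 86.04 × 44.01 = 3787 g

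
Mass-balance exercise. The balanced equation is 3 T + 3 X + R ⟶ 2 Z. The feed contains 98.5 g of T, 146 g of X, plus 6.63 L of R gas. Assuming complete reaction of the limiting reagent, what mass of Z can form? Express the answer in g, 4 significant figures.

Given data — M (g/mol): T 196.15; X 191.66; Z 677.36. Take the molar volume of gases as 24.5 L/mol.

n(T) = 98.50 / 196.15 = 0.5022 mol
n(X) = 146.0 / 191.66 = 0.7618 mol
n(R) = 6.630 / 24.5 = 0.2706 mol
n/ν for T = 0.5022/3 = 0.1674
n/ν for X = 0.7618/3 = 0.2539
n/ν for R = 0.2706/1 = 0.2706
Smallest n/ν is T → limiting reagent.
n(Z) = (2/3) × 0.5022 = 0.3348 mol
mass = 0.3348 × 677.36 = 226.8 g

226.8 g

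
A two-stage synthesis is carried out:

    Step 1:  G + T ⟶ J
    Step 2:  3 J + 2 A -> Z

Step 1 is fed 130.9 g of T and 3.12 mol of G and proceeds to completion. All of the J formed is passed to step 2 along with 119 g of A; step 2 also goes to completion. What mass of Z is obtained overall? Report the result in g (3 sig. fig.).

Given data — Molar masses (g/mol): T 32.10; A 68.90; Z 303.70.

262 g

Step 1:
n(T) = 130.9 / 32.10 = 4.078 mol
n(G) = 3.120 mol
n/ν for T = 4.078/1 = 4.078
n/ν for G = 3.120/1 = 3.120
Smallest n/ν is G → limiting reagent.
n(J) produced = (1/1) × 3.120 = 3.120 mol
Step 2:
n(J) available = 3.120 mol
n(A) = 119.0 / 68.90 = 1.727 mol
n/ν for J = 3.120/3 = 1.040
n/ν for A = 1.727/2 = 0.8635
Smallest n/ν is A → limiting reagent.
n(Z) = (1/2) × 1.727 = 0.8635 mol
mass = 0.8635 × 303.70 = 262.2 g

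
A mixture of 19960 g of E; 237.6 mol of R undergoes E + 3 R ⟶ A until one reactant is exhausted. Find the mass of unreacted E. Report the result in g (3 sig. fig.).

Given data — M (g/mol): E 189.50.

4950 g

n(E) = 19960 / 189.50 = 105.3 mol
n(R) = 237.6 mol
n/ν → E: 105.3, R: 79.20; R is limiting.
E consumed = (1/3) × 237.6 = 79.20 mol
E remaining = 105.3 − 79.20 = 26.10 mol
mass = 26.10 × 189.50 = 4946 g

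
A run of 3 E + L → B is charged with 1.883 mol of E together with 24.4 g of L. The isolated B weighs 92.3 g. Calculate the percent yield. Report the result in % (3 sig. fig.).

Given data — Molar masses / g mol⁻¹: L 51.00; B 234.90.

82.1 %

n(E) = 1.883 mol
n(L) = 24.40 / 51.00 = 0.4784 mol
n/ν for E = 1.883/3 = 0.6277
n/ν for L = 0.4784/1 = 0.4784
Smallest n/ν is L → limiting reagent.
theoretical n(B) = (1/1) × 0.4784 = 0.4784 mol → 112.4 g
% yield = 92.3 / 112.4 × 100 = 82.12 %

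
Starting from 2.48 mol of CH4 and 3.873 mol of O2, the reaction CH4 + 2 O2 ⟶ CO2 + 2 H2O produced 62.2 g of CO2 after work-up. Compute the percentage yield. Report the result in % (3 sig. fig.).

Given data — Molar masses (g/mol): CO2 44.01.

73.0 %

n(CH4) = 2.480 mol
n(O2) = 3.873 mol
n/ν → CH4: 2.480, O2: 1.937; O2 is limiting.
theoretical n(CO2) = (1/2) × 3.873 = 1.937 mol → 85.25 g
% yield = 62.2 / 85.25 × 100 = 72.96 %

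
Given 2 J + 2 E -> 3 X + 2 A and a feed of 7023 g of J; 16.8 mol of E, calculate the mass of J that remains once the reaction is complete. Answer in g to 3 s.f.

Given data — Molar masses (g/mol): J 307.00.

1870 g

n(J) = 7023 / 307.00 = 22.88 mol
n(E) = 16.80 mol
n/ν → J: 11.44, E: 8.400; E is limiting.
J consumed = (2/2) × 16.80 = 16.80 mol
J remaining = 22.88 − 16.80 = 6.080 mol
mass = 6.080 × 307.00 = 1867 g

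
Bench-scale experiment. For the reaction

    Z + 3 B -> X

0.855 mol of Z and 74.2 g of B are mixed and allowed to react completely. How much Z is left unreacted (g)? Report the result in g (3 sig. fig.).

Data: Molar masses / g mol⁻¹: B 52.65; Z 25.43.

9.80 g

n(Z) = 0.8550 mol
n(B) = 74.20 / 52.65 = 1.409 mol
n/ν for Z = 0.8550/1 = 0.8550
n/ν for B = 1.409/3 = 0.4697
Smallest n/ν is B → limiting reagent.
Z consumed = (1/3) × 1.409 = 0.4697 mol
Z remaining = 0.8550 − 0.4697 = 0.3853 mol
mass = 0.3853 × 25.43 = 9.798 g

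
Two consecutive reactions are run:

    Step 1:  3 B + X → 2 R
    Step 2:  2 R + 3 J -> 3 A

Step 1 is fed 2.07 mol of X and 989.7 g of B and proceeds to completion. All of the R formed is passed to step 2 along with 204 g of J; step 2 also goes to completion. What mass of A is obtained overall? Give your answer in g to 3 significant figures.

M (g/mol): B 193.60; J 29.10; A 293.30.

1500 g

Step 1:
n(X) = 2.070 mol
n(B) = 989.7 / 193.60 = 5.112 mol
n/ν → X: 2.070, B: 1.704; B is limiting.
n(R) produced = (2/3) × 5.112 = 3.408 mol
Step 2:
n(R) available = 3.408 mol
n(J) = 204.0 / 29.10 = 7.010 mol
n/ν → R: 1.704, J: 2.337; R is limiting.
n(A) = (3/2) × 3.408 = 5.112 mol
mass = 5.112 × 293.30 = 1499 g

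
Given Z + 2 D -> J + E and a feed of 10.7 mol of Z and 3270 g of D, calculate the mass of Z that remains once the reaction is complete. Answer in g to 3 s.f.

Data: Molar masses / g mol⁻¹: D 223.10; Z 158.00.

n(Z) = 10.70 mol
n(D) = 3270 / 223.10 = 14.66 mol
n/ν for Z = 10.70/1 = 10.70
n/ν for D = 14.66/2 = 7.330
Smallest n/ν is D → limiting reagent.
Z consumed = (1/2) × 14.66 = 7.330 mol
Z remaining = 10.70 − 7.330 = 3.370 mol
mass = 3.370 × 158.00 = 532.5 g

533 g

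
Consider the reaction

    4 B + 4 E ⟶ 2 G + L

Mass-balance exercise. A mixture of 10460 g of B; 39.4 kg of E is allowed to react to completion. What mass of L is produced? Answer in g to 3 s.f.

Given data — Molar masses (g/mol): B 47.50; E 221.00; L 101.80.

4540 g

n(B) = 10460 / 47.50 = 220.2 mol
n(E) = 39.40×1000 / 221.00 = 178.3 mol
n/ν for B = 220.2/4 = 55.05
n/ν for E = 178.3/4 = 44.58
Smallest n/ν is E → limiting reagent.
n(L) = (1/4) × 178.3 = 44.58 mol
mass = 44.58 × 101.80 = 4538 g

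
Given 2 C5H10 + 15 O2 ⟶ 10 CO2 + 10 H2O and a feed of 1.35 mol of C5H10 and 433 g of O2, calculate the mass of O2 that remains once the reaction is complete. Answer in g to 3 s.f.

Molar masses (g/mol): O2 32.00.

109 g

n(C5H10) = 1.350 mol
n(O2) = 433.0 / 32.00 = 13.53 mol
n/ν → C5H10: 0.6750, O2: 0.9020; C5H10 is limiting.
O2 consumed = (15/2) × 1.350 = 10.13 mol
O2 remaining = 13.53 − 10.13 = 3.400 mol
mass = 3.400 × 32.00 = 108.8 g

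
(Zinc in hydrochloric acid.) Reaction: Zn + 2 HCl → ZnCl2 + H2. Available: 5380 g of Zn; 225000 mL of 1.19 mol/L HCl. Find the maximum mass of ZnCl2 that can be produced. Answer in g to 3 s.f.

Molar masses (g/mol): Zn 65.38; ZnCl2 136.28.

11200 g

n(Zn) = 5380 / 65.38 = 82.29 mol
n(HCl) = 1.19 × 225000/1000 = 267.8 mol
n/ν for Zn = 82.29/1 = 82.29
n/ν for HCl = 267.8/2 = 133.9
Smallest n/ν is Zn → limiting reagent.
n(ZnCl2) = (1/1) × 82.29 = 82.29 mol
mass = 82.29 × 136.28 = 11210 g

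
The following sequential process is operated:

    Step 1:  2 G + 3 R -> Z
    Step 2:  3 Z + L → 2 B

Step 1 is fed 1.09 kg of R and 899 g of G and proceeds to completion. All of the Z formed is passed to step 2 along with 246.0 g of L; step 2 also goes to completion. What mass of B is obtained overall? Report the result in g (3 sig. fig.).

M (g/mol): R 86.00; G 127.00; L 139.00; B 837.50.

Step 1:
n(R) = 1.090×1000 / 86.00 = 12.67 mol
n(G) = 899.0 / 127.00 = 7.079 mol
n/ν for R = 12.67/3 = 4.223
n/ν for G = 7.079/2 = 3.540
Smallest n/ν is G → limiting reagent.
n(Z) produced = (1/2) × 7.079 = 3.540 mol
Step 2:
n(Z) available = 3.540 mol
n(L) = 246.0 / 139.00 = 1.770 mol
n/ν for Z = 3.540/3 = 1.180
n/ν for L = 1.770/1 = 1.770
Smallest n/ν is Z → limiting reagent.
n(B) = (2/3) × 3.540 = 2.360 mol
mass = 2.360 × 837.50 = 1977 g

1980 g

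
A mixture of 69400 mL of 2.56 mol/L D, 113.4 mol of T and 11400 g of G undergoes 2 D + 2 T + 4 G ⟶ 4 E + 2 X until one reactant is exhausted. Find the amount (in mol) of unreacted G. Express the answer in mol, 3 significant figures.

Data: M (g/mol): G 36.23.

n(D) = 2.56 × 69400/1000 = 177.7 mol
n(T) = 113.4 mol
n(G) = 11400 / 36.23 = 314.7 mol
n/ν for D = 177.7/2 = 88.85
n/ν for T = 113.4/2 = 56.70
n/ν for G = 314.7/4 = 78.68
Smallest n/ν is T → limiting reagent.
G consumed = (4/2) × 113.4 = 226.8 mol
G remaining = 314.7 − 226.8 = 87.90 mol

87.9 mol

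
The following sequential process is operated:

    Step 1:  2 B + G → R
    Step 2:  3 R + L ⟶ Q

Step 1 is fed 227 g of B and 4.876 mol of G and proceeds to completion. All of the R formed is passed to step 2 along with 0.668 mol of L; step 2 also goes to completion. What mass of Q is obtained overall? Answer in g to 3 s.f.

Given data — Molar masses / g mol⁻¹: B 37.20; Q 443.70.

Step 1:
n(B) = 227.0 / 37.20 = 6.102 mol
n(G) = 4.876 mol
n/ν for B = 6.102/2 = 3.051
n/ν for G = 4.876/1 = 4.876
Smallest n/ν is B → limiting reagent.
n(R) produced = (1/2) × 6.102 = 3.051 mol
Step 2:
n(R) available = 3.051 mol
n(L) = 0.6680 mol
n/ν for R = 3.051/3 = 1.017
n/ν for L = 0.6680/1 = 0.6680
Smallest n/ν is L → limiting reagent.
n(Q) = (1/1) × 0.6680 = 0.6680 mol
mass = 0.6680 × 443.70 = 296.4 g

296 g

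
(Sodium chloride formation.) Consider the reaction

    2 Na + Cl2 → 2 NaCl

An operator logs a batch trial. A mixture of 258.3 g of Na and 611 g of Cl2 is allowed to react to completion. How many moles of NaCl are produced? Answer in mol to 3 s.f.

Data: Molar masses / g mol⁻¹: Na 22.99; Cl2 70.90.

11.2 mol

n(Na) = 258.3 / 22.99 = 11.24 mol
n(Cl2) = 611.0 / 70.90 = 8.618 mol
n/ν for Na = 11.24/2 = 5.620
n/ν for Cl2 = 8.618/1 = 8.618
Smallest n/ν is Na → limiting reagent.
n(NaCl) = (2/2) × 11.24 = 11.24 mol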